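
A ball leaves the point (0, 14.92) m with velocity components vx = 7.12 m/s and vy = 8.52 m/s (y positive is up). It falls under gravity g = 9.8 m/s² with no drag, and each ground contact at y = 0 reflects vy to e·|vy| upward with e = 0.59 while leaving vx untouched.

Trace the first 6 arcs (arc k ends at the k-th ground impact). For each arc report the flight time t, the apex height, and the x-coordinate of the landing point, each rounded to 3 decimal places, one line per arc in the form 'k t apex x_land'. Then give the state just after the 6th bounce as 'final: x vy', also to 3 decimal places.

Arc 1: start y=14.920, vy=8.520 → t=2.819, apex=18.624, x_land=20.071, impact vy=-19.106
  bounce: vy ← 0.59·19.106 = 11.272
Arc 2: start y=0.000, vy=11.272 → t=2.300, apex=6.483, x_land=36.450, impact vy=-11.272
  bounce: vy ← 0.59·11.272 = 6.651
Arc 3: start y=0.000, vy=6.651 → t=1.357, apex=2.257, x_land=46.114, impact vy=-6.651
  bounce: vy ← 0.59·6.651 = 3.924
Arc 4: start y=0.000, vy=3.924 → t=0.801, apex=0.786, x_land=51.816, impact vy=-3.924
  bounce: vy ← 0.59·3.924 = 2.315
Arc 5: start y=0.000, vy=2.315 → t=0.472, apex=0.273, x_land=55.180, impact vy=-2.315
  bounce: vy ← 0.59·2.315 = 1.366
Arc 6: start y=0.000, vy=1.366 → t=0.279, apex=0.095, x_land=57.164, impact vy=-1.366
  bounce: vy ← 0.59·1.366 = 0.806

1 2.819 18.624 20.071
2 2.300 6.483 36.450
3 1.357 2.257 46.114
4 0.801 0.786 51.816
5 0.472 0.273 55.180
6 0.279 0.095 57.164
final: 57.164 0.806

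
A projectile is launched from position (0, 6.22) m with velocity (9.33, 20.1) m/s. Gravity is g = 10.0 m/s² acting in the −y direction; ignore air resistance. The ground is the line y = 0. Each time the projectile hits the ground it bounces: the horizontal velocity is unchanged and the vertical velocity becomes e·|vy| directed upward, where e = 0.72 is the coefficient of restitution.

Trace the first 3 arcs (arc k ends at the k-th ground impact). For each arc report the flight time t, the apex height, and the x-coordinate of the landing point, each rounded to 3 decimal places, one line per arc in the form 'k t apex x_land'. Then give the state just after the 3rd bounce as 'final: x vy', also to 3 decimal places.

1 4.309 26.421 40.200
2 3.310 13.696 71.084
3 2.383 7.100 93.320
final: 93.320 8.580

Arc 1: start y=6.220, vy=20.100 → t=4.309, apex=26.421, x_land=40.200, impact vy=-22.987
  bounce: vy ← 0.72·22.987 = 16.551
Arc 2: start y=0.000, vy=16.551 → t=3.310, apex=13.696, x_land=71.084, impact vy=-16.551
  bounce: vy ← 0.72·16.551 = 11.917
Arc 3: start y=0.000, vy=11.917 → t=2.383, apex=7.100, x_land=93.320, impact vy=-11.917
  bounce: vy ← 0.72·11.917 = 8.580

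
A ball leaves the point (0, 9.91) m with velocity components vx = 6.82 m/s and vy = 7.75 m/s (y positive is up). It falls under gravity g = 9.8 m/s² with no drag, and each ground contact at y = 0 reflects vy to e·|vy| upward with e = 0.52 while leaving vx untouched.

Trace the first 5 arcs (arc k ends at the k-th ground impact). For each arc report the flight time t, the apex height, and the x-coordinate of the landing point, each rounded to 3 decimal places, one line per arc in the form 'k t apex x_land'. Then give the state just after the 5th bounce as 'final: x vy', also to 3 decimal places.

1 2.418 12.974 16.491
2 1.692 3.508 28.033
3 0.880 0.949 34.034
4 0.458 0.257 37.155
5 0.238 0.069 38.778
final: 38.778 0.606

Arc 1: start y=9.910, vy=7.750 → t=2.418, apex=12.974, x_land=16.491, impact vy=-15.947
  bounce: vy ← 0.52·15.947 = 8.292
Arc 2: start y=0.000, vy=8.292 → t=1.692, apex=3.508, x_land=28.033, impact vy=-8.292
  bounce: vy ← 0.52·8.292 = 4.312
Arc 3: start y=0.000, vy=4.312 → t=0.880, apex=0.949, x_land=34.034, impact vy=-4.312
  bounce: vy ← 0.52·4.312 = 2.242
Arc 4: start y=0.000, vy=2.242 → t=0.458, apex=0.257, x_land=37.155, impact vy=-2.242
  bounce: vy ← 0.52·2.242 = 1.166
Arc 5: start y=0.000, vy=1.166 → t=0.238, apex=0.069, x_land=38.778, impact vy=-1.166
  bounce: vy ← 0.52·1.166 = 0.606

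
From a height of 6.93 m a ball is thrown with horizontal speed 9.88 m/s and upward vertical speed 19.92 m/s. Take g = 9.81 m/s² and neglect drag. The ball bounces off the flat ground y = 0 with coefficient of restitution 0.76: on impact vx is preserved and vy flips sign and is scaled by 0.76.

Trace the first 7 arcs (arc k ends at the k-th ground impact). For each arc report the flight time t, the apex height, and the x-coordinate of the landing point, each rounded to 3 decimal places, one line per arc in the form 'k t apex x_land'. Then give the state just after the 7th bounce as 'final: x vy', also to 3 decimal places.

Arc 1: start y=6.930, vy=19.920 → t=4.383, apex=27.155, x_land=43.309, impact vy=-23.082
  bounce: vy ← 0.76·23.082 = 17.542
Arc 2: start y=0.000, vy=17.542 → t=3.576, apex=15.684, x_land=78.644, impact vy=-17.542
  bounce: vy ← 0.76·17.542 = 13.332
Arc 3: start y=0.000, vy=13.332 → t=2.718, apex=9.059, x_land=105.498, impact vy=-13.332
  bounce: vy ← 0.76·13.332 = 10.132
Arc 4: start y=0.000, vy=10.132 → t=2.066, apex=5.233, x_land=125.907, impact vy=-10.132
  bounce: vy ← 0.76·10.132 = 7.701
Arc 5: start y=0.000, vy=7.701 → t=1.570, apex=3.022, x_land=141.418, impact vy=-7.701
  bounce: vy ← 0.76·7.701 = 5.852
Arc 6: start y=0.000, vy=5.852 → t=1.193, apex=1.746, x_land=153.207, impact vy=-5.852
  bounce: vy ← 0.76·5.852 = 4.448
Arc 7: start y=0.000, vy=4.448 → t=0.907, apex=1.008, x_land=162.166, impact vy=-4.448
  bounce: vy ← 0.76·4.448 = 3.380

1 4.383 27.155 43.309
2 3.576 15.684 78.644
3 2.718 9.059 105.498
4 2.066 5.233 125.907
5 1.570 3.022 141.418
6 1.193 1.746 153.207
7 0.907 1.008 162.166
final: 162.166 3.380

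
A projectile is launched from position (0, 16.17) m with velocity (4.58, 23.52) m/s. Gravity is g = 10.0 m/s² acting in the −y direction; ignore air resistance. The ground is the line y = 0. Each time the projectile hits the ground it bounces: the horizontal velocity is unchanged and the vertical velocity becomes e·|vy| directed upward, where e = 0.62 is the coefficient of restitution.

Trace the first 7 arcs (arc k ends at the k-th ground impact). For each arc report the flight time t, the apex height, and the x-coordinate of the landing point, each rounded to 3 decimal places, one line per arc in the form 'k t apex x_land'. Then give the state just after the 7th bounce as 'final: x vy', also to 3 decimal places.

1 5.313 43.830 24.332
2 3.671 16.848 41.147
3 2.276 6.476 51.572
4 1.411 2.490 58.035
5 0.875 0.957 62.043
6 0.542 0.368 64.527
7 0.336 0.141 66.068
final: 66.068 1.043

Arc 1: start y=16.170, vy=23.520 → t=5.313, apex=43.830, x_land=24.332, impact vy=-29.607
  bounce: vy ← 0.62·29.607 = 18.357
Arc 2: start y=0.000, vy=18.357 → t=3.671, apex=16.848, x_land=41.147, impact vy=-18.357
  bounce: vy ← 0.62·18.357 = 11.381
Arc 3: start y=0.000, vy=11.381 → t=2.276, apex=6.476, x_land=51.572, impact vy=-11.381
  bounce: vy ← 0.62·11.381 = 7.056
Arc 4: start y=0.000, vy=7.056 → t=1.411, apex=2.490, x_land=58.035, impact vy=-7.056
  bounce: vy ← 0.62·7.056 = 4.375
Arc 5: start y=0.000, vy=4.375 → t=0.875, apex=0.957, x_land=62.043, impact vy=-4.375
  bounce: vy ← 0.62·4.375 = 2.712
Arc 6: start y=0.000, vy=2.712 → t=0.542, apex=0.368, x_land=64.527, impact vy=-2.712
  bounce: vy ← 0.62·2.712 = 1.682
Arc 7: start y=0.000, vy=1.682 → t=0.336, apex=0.141, x_land=66.068, impact vy=-1.682
  bounce: vy ← 0.62·1.682 = 1.043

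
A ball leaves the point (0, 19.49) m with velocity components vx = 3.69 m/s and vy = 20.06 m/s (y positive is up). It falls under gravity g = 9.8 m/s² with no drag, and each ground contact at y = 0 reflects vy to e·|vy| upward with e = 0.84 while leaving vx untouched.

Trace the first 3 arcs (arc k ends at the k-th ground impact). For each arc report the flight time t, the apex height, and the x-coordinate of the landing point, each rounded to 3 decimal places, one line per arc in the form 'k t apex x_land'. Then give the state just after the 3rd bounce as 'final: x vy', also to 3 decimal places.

Arc 1: start y=19.490, vy=20.060 → t=4.905, apex=40.021, x_land=18.099, impact vy=-28.007
  bounce: vy ← 0.84·28.007 = 23.526
Arc 2: start y=0.000, vy=23.526 → t=4.801, apex=28.239, x_land=35.815, impact vy=-23.526
  bounce: vy ← 0.84·23.526 = 19.762
Arc 3: start y=0.000, vy=19.762 → t=4.033, apex=19.925, x_land=50.697, impact vy=-19.762
  bounce: vy ← 0.84·19.762 = 16.600

1 4.905 40.021 18.099
2 4.801 28.239 35.815
3 4.033 19.925 50.697
final: 50.697 16.600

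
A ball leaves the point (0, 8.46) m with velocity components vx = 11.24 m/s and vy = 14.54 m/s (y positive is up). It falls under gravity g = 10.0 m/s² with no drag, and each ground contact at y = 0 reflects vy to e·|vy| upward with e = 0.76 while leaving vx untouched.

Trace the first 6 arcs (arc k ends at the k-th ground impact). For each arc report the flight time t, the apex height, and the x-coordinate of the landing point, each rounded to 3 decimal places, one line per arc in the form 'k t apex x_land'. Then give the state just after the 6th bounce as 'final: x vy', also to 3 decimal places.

Arc 1: start y=8.460, vy=14.540 → t=3.405, apex=19.031, x_land=38.271, impact vy=-19.509
  bounce: vy ← 0.76·19.509 = 14.827
Arc 2: start y=0.000, vy=14.827 → t=2.965, apex=10.992, x_land=71.603, impact vy=-14.827
  bounce: vy ← 0.76·14.827 = 11.269
Arc 3: start y=0.000, vy=11.269 → t=2.254, apex=6.349, x_land=96.934, impact vy=-11.269
  bounce: vy ← 0.76·11.269 = 8.564
Arc 4: start y=0.000, vy=8.564 → t=1.713, apex=3.667, x_land=116.186, impact vy=-8.564
  bounce: vy ← 0.76·8.564 = 6.509
Arc 5: start y=0.000, vy=6.509 → t=1.302, apex=2.118, x_land=130.818, impact vy=-6.509
  bounce: vy ← 0.76·6.509 = 4.947
Arc 6: start y=0.000, vy=4.947 → t=0.989, apex=1.223, x_land=141.938, impact vy=-4.947
  bounce: vy ← 0.76·4.947 = 3.759

1 3.405 19.031 38.271
2 2.965 10.992 71.603
3 2.254 6.349 96.934
4 1.713 3.667 116.186
5 1.302 2.118 130.818
6 0.989 1.223 141.938
final: 141.938 3.759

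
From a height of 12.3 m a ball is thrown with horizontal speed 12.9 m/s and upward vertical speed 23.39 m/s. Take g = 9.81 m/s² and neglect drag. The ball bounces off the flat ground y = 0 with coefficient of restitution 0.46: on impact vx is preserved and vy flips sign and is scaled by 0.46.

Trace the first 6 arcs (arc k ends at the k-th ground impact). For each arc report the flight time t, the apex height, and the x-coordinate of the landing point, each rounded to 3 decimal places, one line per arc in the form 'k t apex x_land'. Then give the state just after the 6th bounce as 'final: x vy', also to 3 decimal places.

1 5.247 40.184 67.681
2 2.633 8.503 101.650
3 1.211 1.799 117.276
4 0.557 0.381 124.464
5 0.256 0.081 127.770
6 0.118 0.017 129.291
final: 129.291 0.266

Arc 1: start y=12.300, vy=23.390 → t=5.247, apex=40.184, x_land=67.681, impact vy=-28.079
  bounce: vy ← 0.46·28.079 = 12.916
Arc 2: start y=0.000, vy=12.916 → t=2.633, apex=8.503, x_land=101.650, impact vy=-12.916
  bounce: vy ← 0.46·12.916 = 5.941
Arc 3: start y=0.000, vy=5.941 → t=1.211, apex=1.799, x_land=117.276, impact vy=-5.941
  bounce: vy ← 0.46·5.941 = 2.733
Arc 4: start y=0.000, vy=2.733 → t=0.557, apex=0.381, x_land=124.464, impact vy=-2.733
  bounce: vy ← 0.46·2.733 = 1.257
Arc 5: start y=0.000, vy=1.257 → t=0.256, apex=0.081, x_land=127.770, impact vy=-1.257
  bounce: vy ← 0.46·1.257 = 0.578
Arc 6: start y=0.000, vy=0.578 → t=0.118, apex=0.017, x_land=129.291, impact vy=-0.578
  bounce: vy ← 0.46·0.578 = 0.266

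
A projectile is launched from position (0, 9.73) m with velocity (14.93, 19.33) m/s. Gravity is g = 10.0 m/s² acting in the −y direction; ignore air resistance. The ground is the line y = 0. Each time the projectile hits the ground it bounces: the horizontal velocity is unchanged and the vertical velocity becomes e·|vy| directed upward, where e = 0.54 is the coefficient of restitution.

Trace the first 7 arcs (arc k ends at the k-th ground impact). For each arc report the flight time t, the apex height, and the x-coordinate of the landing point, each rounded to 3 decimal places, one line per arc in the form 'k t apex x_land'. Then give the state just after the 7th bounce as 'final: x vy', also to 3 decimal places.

Arc 1: start y=9.730, vy=19.330 → t=4.317, apex=28.412, x_land=64.450, impact vy=-23.838
  bounce: vy ← 0.54·23.838 = 12.873
Arc 2: start y=0.000, vy=12.873 → t=2.575, apex=8.285, x_land=102.887, impact vy=-12.873
  bounce: vy ← 0.54·12.873 = 6.951
Arc 3: start y=0.000, vy=6.951 → t=1.390, apex=2.416, x_land=123.643, impact vy=-6.951
  bounce: vy ← 0.54·6.951 = 3.754
Arc 4: start y=0.000, vy=3.754 → t=0.751, apex=0.704, x_land=134.852, impact vy=-3.754
  bounce: vy ← 0.54·3.754 = 2.027
Arc 5: start y=0.000, vy=2.027 → t=0.405, apex=0.205, x_land=140.904, impact vy=-2.027
  bounce: vy ← 0.54·2.027 = 1.095
Arc 6: start y=0.000, vy=1.095 → t=0.219, apex=0.060, x_land=144.172, impact vy=-1.095
  bounce: vy ← 0.54·1.095 = 0.591
Arc 7: start y=0.000, vy=0.591 → t=0.118, apex=0.017, x_land=145.937, impact vy=-0.591
  bounce: vy ← 0.54·0.591 = 0.319

1 4.317 28.412 64.450
2 2.575 8.285 102.887
3 1.390 2.416 123.643
4 0.751 0.704 134.852
5 0.405 0.205 140.904
6 0.219 0.060 144.172
7 0.118 0.017 145.937
final: 145.937 0.319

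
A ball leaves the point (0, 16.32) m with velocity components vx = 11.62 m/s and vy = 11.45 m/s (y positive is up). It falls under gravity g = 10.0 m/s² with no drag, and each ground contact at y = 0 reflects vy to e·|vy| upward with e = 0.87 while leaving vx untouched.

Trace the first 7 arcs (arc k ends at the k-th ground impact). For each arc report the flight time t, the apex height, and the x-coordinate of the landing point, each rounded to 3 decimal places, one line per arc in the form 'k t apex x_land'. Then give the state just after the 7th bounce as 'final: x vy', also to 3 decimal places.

Arc 1: start y=16.320, vy=11.450 → t=3.284, apex=22.875, x_land=38.159, impact vy=-21.389
  bounce: vy ← 0.87·21.389 = 18.609
Arc 2: start y=0.000, vy=18.609 → t=3.722, apex=17.314, x_land=81.406, impact vy=-18.609
  bounce: vy ← 0.87·18.609 = 16.190
Arc 3: start y=0.000, vy=16.190 → t=3.238, apex=13.105, x_land=119.030, impact vy=-16.190
  bounce: vy ← 0.87·16.190 = 14.085
Arc 4: start y=0.000, vy=14.085 → t=2.817, apex=9.919, x_land=151.764, impact vy=-14.085
  bounce: vy ← 0.87·14.085 = 12.254
Arc 5: start y=0.000, vy=12.254 → t=2.451, apex=7.508, x_land=180.242, impact vy=-12.254
  bounce: vy ← 0.87·12.254 = 10.661
Arc 6: start y=0.000, vy=10.661 → t=2.132, apex=5.683, x_land=205.018, impact vy=-10.661
  bounce: vy ← 0.87·10.661 = 9.275
Arc 7: start y=0.000, vy=9.275 → t=1.855, apex=4.301, x_land=226.573, impact vy=-9.275
  bounce: vy ← 0.87·9.275 = 8.069

1 3.284 22.875 38.159
2 3.722 17.314 81.406
3 3.238 13.105 119.030
4 2.817 9.919 151.764
5 2.451 7.508 180.242
6 2.132 5.683 205.018
7 1.855 4.301 226.573
final: 226.573 8.069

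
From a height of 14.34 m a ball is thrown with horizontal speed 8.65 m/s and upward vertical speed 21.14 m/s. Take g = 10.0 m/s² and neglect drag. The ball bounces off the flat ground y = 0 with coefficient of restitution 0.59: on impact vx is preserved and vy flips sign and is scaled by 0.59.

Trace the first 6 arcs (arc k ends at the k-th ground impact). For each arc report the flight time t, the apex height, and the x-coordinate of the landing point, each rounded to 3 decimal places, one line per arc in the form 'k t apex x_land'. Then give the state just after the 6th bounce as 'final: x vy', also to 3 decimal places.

Arc 1: start y=14.340, vy=21.140 → t=4.823, apex=36.685, x_land=41.716, impact vy=-27.087
  bounce: vy ← 0.59·27.087 = 15.981
Arc 2: start y=0.000, vy=15.981 → t=3.196, apex=12.770, x_land=69.364, impact vy=-15.981
  bounce: vy ← 0.59·15.981 = 9.429
Arc 3: start y=0.000, vy=9.429 → t=1.886, apex=4.445, x_land=85.676, impact vy=-9.429
  bounce: vy ← 0.59·9.429 = 5.563
Arc 4: start y=0.000, vy=5.563 → t=1.113, apex=1.547, x_land=95.300, impact vy=-5.563
  bounce: vy ← 0.59·5.563 = 3.282
Arc 5: start y=0.000, vy=3.282 → t=0.656, apex=0.539, x_land=100.978, impact vy=-3.282
  bounce: vy ← 0.59·3.282 = 1.937
Arc 6: start y=0.000, vy=1.937 → t=0.387, apex=0.188, x_land=104.328, impact vy=-1.937
  bounce: vy ← 0.59·1.937 = 1.143

1 4.823 36.685 41.716
2 3.196 12.770 69.364
3 1.886 4.445 85.676
4 1.113 1.547 95.300
5 0.656 0.539 100.978
6 0.387 0.188 104.328
final: 104.328 1.143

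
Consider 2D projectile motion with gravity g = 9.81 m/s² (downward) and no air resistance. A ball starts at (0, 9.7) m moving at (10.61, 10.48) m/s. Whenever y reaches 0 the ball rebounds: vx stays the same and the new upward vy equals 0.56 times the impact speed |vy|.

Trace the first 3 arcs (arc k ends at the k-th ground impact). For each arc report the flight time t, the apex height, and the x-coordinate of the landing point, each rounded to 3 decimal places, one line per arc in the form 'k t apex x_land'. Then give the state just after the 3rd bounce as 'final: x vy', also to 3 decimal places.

1 2.834 15.298 30.072
2 1.978 4.797 51.058
3 1.108 1.504 62.810
final: 62.810 3.042

Arc 1: start y=9.700, vy=10.480 → t=2.834, apex=15.298, x_land=30.072, impact vy=-17.325
  bounce: vy ← 0.56·17.325 = 9.702
Arc 2: start y=0.000, vy=9.702 → t=1.978, apex=4.797, x_land=51.058, impact vy=-9.702
  bounce: vy ← 0.56·9.702 = 5.433
Arc 3: start y=0.000, vy=5.433 → t=1.108, apex=1.504, x_land=62.810, impact vy=-5.433
  bounce: vy ← 0.56·5.433 = 3.042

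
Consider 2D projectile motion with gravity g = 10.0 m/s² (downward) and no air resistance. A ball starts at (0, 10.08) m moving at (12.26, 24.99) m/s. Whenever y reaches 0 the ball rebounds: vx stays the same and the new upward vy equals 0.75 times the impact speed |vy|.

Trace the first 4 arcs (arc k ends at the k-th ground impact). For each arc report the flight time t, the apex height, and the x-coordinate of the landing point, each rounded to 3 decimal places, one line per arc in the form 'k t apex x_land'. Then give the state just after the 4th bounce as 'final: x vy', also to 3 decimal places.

Arc 1: start y=10.080, vy=24.990 → t=5.373, apex=41.305, x_land=65.875, impact vy=-28.742
  bounce: vy ← 0.75·28.742 = 21.556
Arc 2: start y=0.000, vy=21.556 → t=4.311, apex=23.234, x_land=118.732, impact vy=-21.556
  bounce: vy ← 0.75·21.556 = 16.167
Arc 3: start y=0.000, vy=16.167 → t=3.233, apex=13.069, x_land=158.374, impact vy=-16.167
  bounce: vy ← 0.75·16.167 = 12.126
Arc 4: start y=0.000, vy=12.126 → t=2.425, apex=7.351, x_land=188.106, impact vy=-12.126
  bounce: vy ← 0.75·12.126 = 9.094

1 5.373 41.305 65.875
2 4.311 23.234 118.732
3 3.233 13.069 158.374
4 2.425 7.351 188.106
final: 188.106 9.094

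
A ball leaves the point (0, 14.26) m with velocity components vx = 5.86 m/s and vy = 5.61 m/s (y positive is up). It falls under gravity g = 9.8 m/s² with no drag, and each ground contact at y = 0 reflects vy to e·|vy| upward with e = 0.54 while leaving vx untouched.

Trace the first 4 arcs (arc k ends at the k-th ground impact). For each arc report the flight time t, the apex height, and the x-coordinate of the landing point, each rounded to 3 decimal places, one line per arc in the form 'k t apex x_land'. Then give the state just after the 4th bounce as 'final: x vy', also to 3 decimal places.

Arc 1: start y=14.260, vy=5.610 → t=2.372, apex=15.866, x_land=13.899, impact vy=-17.634
  bounce: vy ← 0.54·17.634 = 9.523
Arc 2: start y=0.000, vy=9.523 → t=1.943, apex=4.626, x_land=25.287, impact vy=-9.523
  bounce: vy ← 0.54·9.523 = 5.142
Arc 3: start y=0.000, vy=5.142 → t=1.049, apex=1.349, x_land=31.437, impact vy=-5.142
  bounce: vy ← 0.54·5.142 = 2.777
Arc 4: start y=0.000, vy=2.777 → t=0.567, apex=0.393, x_land=34.758, impact vy=-2.777
  bounce: vy ← 0.54·2.777 = 1.499

1 2.372 15.866 13.899
2 1.943 4.626 25.287
3 1.049 1.349 31.437
4 0.567 0.393 34.758
final: 34.758 1.499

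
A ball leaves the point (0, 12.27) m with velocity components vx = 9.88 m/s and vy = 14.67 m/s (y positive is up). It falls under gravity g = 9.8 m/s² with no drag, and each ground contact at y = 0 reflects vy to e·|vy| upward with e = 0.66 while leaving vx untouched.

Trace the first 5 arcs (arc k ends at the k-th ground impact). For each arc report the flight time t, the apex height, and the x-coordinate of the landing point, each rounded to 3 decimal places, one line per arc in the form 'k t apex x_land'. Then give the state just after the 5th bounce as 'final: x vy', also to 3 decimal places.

1 3.675 23.250 36.311
2 2.875 10.128 64.719
3 1.898 4.412 83.469
4 1.252 1.922 95.844
5 0.827 0.837 104.011
final: 104.011 2.673

Arc 1: start y=12.270, vy=14.670 → t=3.675, apex=23.250, x_land=36.311, impact vy=-21.347
  bounce: vy ← 0.66·21.347 = 14.089
Arc 2: start y=0.000, vy=14.089 → t=2.875, apex=10.128, x_land=64.719, impact vy=-14.089
  bounce: vy ← 0.66·14.089 = 9.299
Arc 3: start y=0.000, vy=9.299 → t=1.898, apex=4.412, x_land=83.469, impact vy=-9.299
  bounce: vy ← 0.66·9.299 = 6.137
Arc 4: start y=0.000, vy=6.137 → t=1.252, apex=1.922, x_land=95.844, impact vy=-6.137
  bounce: vy ← 0.66·6.137 = 4.051
Arc 5: start y=0.000, vy=4.051 → t=0.827, apex=0.837, x_land=104.011, impact vy=-4.051
  bounce: vy ← 0.66·4.051 = 2.673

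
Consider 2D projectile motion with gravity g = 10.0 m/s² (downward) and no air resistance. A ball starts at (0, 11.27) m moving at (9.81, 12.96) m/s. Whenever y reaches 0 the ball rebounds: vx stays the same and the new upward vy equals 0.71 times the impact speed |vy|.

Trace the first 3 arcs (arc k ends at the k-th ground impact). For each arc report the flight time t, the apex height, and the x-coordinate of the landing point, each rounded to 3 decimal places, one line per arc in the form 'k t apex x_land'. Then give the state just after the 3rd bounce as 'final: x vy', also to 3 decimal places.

Arc 1: start y=11.270, vy=12.960 → t=3.279, apex=19.668, x_land=32.170, impact vy=-19.833
  bounce: vy ← 0.71·19.833 = 14.082
Arc 2: start y=0.000, vy=14.082 → t=2.816, apex=9.915, x_land=59.799, impact vy=-14.082
  bounce: vy ← 0.71·14.082 = 9.998
Arc 3: start y=0.000, vy=9.998 → t=2.000, apex=4.998, x_land=79.415, impact vy=-9.998
  bounce: vy ← 0.71·9.998 = 7.099

1 3.279 19.668 32.170
2 2.816 9.915 59.799
3 2.000 4.998 79.415
final: 79.415 7.099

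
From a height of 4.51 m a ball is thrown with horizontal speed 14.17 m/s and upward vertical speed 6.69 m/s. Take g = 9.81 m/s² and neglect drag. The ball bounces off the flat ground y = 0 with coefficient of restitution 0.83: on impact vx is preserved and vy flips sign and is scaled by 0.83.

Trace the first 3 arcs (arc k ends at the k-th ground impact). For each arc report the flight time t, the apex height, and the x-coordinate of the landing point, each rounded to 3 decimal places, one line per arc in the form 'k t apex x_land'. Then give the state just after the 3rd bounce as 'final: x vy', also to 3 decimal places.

1 1.859 6.791 26.337
2 1.953 4.678 54.014
3 1.621 3.223 76.987
final: 76.987 6.600

Arc 1: start y=4.510, vy=6.690 → t=1.859, apex=6.791, x_land=26.337, impact vy=-11.543
  bounce: vy ← 0.83·11.543 = 9.581
Arc 2: start y=0.000, vy=9.581 → t=1.953, apex=4.678, x_land=54.014, impact vy=-9.581
  bounce: vy ← 0.83·9.581 = 7.952
Arc 3: start y=0.000, vy=7.952 → t=1.621, apex=3.223, x_land=76.987, impact vy=-7.952
  bounce: vy ← 0.83·7.952 = 6.600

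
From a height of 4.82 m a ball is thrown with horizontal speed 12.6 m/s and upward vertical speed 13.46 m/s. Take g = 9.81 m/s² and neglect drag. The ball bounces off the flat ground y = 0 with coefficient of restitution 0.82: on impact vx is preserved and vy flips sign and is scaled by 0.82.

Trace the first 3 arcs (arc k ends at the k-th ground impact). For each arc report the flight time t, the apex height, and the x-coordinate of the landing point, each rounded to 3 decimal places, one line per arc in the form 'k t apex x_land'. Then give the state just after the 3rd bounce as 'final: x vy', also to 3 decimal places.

Arc 1: start y=4.820, vy=13.460 → t=3.065, apex=14.054, x_land=38.616, impact vy=-16.605
  bounce: vy ← 0.82·16.605 = 13.616
Arc 2: start y=0.000, vy=13.616 → t=2.776, apex=9.450, x_land=73.594, impact vy=-13.616
  bounce: vy ← 0.82·13.616 = 11.165
Arc 3: start y=0.000, vy=11.165 → t=2.276, apex=6.354, x_land=102.276, impact vy=-11.165
  bounce: vy ← 0.82·11.165 = 9.156

1 3.065 14.054 38.616
2 2.776 9.450 73.594
3 2.276 6.354 102.276
final: 102.276 9.156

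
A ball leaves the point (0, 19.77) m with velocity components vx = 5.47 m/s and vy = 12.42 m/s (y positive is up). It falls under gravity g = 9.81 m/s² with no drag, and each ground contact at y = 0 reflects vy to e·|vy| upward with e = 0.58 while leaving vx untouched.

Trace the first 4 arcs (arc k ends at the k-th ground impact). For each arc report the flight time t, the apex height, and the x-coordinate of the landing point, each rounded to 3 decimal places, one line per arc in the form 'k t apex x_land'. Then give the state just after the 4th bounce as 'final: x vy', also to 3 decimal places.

1 3.640 27.632 19.908
2 2.753 9.295 34.969
3 1.597 3.127 43.704
4 0.926 1.052 48.770
final: 48.770 2.635

Arc 1: start y=19.770, vy=12.420 → t=3.640, apex=27.632, x_land=19.908, impact vy=-23.284
  bounce: vy ← 0.58·23.284 = 13.505
Arc 2: start y=0.000, vy=13.505 → t=2.753, apex=9.295, x_land=34.969, impact vy=-13.505
  bounce: vy ← 0.58·13.505 = 7.833
Arc 3: start y=0.000, vy=7.833 → t=1.597, apex=3.127, x_land=43.704, impact vy=-7.833
  bounce: vy ← 0.58·7.833 = 4.543
Arc 4: start y=0.000, vy=4.543 → t=0.926, apex=1.052, x_land=48.770, impact vy=-4.543
  bounce: vy ← 0.58·4.543 = 2.635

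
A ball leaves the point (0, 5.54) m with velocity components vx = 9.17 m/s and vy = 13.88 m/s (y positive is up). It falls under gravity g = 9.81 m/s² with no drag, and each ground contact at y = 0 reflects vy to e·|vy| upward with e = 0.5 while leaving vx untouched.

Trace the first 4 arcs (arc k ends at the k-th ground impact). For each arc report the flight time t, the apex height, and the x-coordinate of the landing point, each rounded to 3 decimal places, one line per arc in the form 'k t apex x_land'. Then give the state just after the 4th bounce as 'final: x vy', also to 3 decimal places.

1 3.184 15.359 29.201
2 1.770 3.840 45.428
3 0.885 0.960 53.542
4 0.442 0.240 57.598
final: 57.598 1.085

Arc 1: start y=5.540, vy=13.880 → t=3.184, apex=15.359, x_land=29.201, impact vy=-17.359
  bounce: vy ← 0.5·17.359 = 8.680
Arc 2: start y=0.000, vy=8.680 → t=1.770, apex=3.840, x_land=45.428, impact vy=-8.680
  bounce: vy ← 0.5·8.680 = 4.340
Arc 3: start y=0.000, vy=4.340 → t=0.885, apex=0.960, x_land=53.542, impact vy=-4.340
  bounce: vy ← 0.5·4.340 = 2.170
Arc 4: start y=0.000, vy=2.170 → t=0.442, apex=0.240, x_land=57.598, impact vy=-2.170
  bounce: vy ← 0.5·2.170 = 1.085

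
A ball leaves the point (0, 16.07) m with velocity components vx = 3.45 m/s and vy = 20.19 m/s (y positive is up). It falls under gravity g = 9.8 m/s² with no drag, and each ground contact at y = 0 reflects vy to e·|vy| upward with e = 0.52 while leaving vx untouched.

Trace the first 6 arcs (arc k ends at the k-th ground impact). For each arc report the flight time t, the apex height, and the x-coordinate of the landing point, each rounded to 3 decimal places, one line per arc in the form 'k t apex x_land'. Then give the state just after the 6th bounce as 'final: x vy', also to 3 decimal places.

1 4.803 36.868 16.571
2 2.853 9.969 26.413
3 1.483 2.696 31.531
4 0.771 0.729 34.192
5 0.401 0.197 35.576
6 0.209 0.053 36.295
final: 36.295 0.531

Arc 1: start y=16.070, vy=20.190 → t=4.803, apex=36.868, x_land=16.571, impact vy=-26.881
  bounce: vy ← 0.52·26.881 = 13.978
Arc 2: start y=0.000, vy=13.978 → t=2.853, apex=9.969, x_land=26.413, impact vy=-13.978
  bounce: vy ← 0.52·13.978 = 7.269
Arc 3: start y=0.000, vy=7.269 → t=1.483, apex=2.696, x_land=31.531, impact vy=-7.269
  bounce: vy ← 0.52·7.269 = 3.780
Arc 4: start y=0.000, vy=3.780 → t=0.771, apex=0.729, x_land=34.192, impact vy=-3.780
  bounce: vy ← 0.52·3.780 = 1.965
Arc 5: start y=0.000, vy=1.965 → t=0.401, apex=0.197, x_land=35.576, impact vy=-1.965
  bounce: vy ← 0.52·1.965 = 1.022
Arc 6: start y=0.000, vy=1.022 → t=0.209, apex=0.053, x_land=36.295, impact vy=-1.022
  bounce: vy ← 0.52·1.022 = 0.531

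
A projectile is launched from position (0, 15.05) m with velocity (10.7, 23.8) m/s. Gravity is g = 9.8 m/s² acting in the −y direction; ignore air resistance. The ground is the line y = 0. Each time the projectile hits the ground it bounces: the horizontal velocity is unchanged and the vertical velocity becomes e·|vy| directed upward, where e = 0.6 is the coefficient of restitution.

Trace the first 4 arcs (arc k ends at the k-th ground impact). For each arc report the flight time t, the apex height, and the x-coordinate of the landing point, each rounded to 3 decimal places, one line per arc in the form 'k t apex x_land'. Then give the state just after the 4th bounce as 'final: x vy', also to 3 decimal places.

Arc 1: start y=15.050, vy=23.800 → t=5.423, apex=43.950, x_land=58.031, impact vy=-29.350
  bounce: vy ← 0.6·29.350 = 17.610
Arc 2: start y=0.000, vy=17.610 → t=3.594, apex=15.822, x_land=96.486, impact vy=-17.610
  bounce: vy ← 0.6·17.610 = 10.566
Arc 3: start y=0.000, vy=10.566 → t=2.156, apex=5.696, x_land=119.558, impact vy=-10.566
  bounce: vy ← 0.6·10.566 = 6.340
Arc 4: start y=0.000, vy=6.340 → t=1.294, apex=2.051, x_land=133.402, impact vy=-6.340
  bounce: vy ← 0.6·6.340 = 3.804

1 5.423 43.950 58.031
2 3.594 15.822 96.486
3 2.156 5.696 119.558
4 1.294 2.051 133.402
final: 133.402 3.804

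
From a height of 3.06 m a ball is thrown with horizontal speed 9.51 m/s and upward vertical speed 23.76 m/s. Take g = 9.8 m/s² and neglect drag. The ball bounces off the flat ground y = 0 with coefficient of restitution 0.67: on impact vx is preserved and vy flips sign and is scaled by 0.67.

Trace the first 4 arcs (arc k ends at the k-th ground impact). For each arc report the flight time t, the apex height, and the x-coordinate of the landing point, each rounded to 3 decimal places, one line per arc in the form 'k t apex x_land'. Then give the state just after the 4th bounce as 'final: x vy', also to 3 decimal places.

Arc 1: start y=3.060, vy=23.760 → t=4.975, apex=31.863, x_land=47.308, impact vy=-24.990
  bounce: vy ← 0.67·24.990 = 16.743
Arc 2: start y=0.000, vy=16.743 → t=3.417, apex=14.303, x_land=79.804, impact vy=-16.743
  bounce: vy ← 0.67·16.743 = 11.218
Arc 3: start y=0.000, vy=11.218 → t=2.289, apex=6.421, x_land=101.576, impact vy=-11.218
  bounce: vy ← 0.67·11.218 = 7.516
Arc 4: start y=0.000, vy=7.516 → t=1.534, apex=2.882, x_land=116.163, impact vy=-7.516
  bounce: vy ← 0.67·7.516 = 5.036

1 4.975 31.863 47.308
2 3.417 14.303 79.804
3 2.289 6.421 101.576
4 1.534 2.882 116.163
final: 116.163 5.036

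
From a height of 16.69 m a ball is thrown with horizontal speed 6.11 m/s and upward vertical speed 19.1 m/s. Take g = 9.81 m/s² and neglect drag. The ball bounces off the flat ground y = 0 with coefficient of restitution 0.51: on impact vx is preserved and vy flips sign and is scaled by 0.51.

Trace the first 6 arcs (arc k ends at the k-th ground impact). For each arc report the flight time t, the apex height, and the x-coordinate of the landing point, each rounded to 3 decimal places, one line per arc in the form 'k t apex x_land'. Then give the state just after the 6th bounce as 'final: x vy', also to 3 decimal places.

1 4.629 35.284 28.283
2 2.736 9.177 44.999
3 1.395 2.387 53.523
4 0.712 0.621 57.871
5 0.363 0.161 60.088
6 0.185 0.042 61.219
final: 61.219 0.463

Arc 1: start y=16.690, vy=19.100 → t=4.629, apex=35.284, x_land=28.283, impact vy=-26.311
  bounce: vy ← 0.51·26.311 = 13.419
Arc 2: start y=0.000, vy=13.419 → t=2.736, apex=9.177, x_land=44.999, impact vy=-13.419
  bounce: vy ← 0.51·13.419 = 6.843
Arc 3: start y=0.000, vy=6.843 → t=1.395, apex=2.387, x_land=53.523, impact vy=-6.843
  bounce: vy ← 0.51·6.843 = 3.490
Arc 4: start y=0.000, vy=3.490 → t=0.712, apex=0.621, x_land=57.871, impact vy=-3.490
  bounce: vy ← 0.51·3.490 = 1.780
Arc 5: start y=0.000, vy=1.780 → t=0.363, apex=0.161, x_land=60.088, impact vy=-1.780
  bounce: vy ← 0.51·1.780 = 0.908
Arc 6: start y=0.000, vy=0.908 → t=0.185, apex=0.042, x_land=61.219, impact vy=-0.908
  bounce: vy ← 0.51·0.908 = 0.463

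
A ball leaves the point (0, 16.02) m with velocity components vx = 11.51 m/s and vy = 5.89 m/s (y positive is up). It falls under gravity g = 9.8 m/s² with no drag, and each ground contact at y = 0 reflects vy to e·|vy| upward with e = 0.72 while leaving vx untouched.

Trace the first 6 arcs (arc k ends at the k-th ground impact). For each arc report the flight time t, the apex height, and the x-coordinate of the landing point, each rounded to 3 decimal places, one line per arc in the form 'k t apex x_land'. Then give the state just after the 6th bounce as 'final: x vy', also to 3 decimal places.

1 2.506 17.790 28.849
2 2.744 9.222 60.430
3 1.976 4.781 83.169
4 1.422 2.478 99.540
5 1.024 1.285 111.328
6 0.737 0.666 119.815
final: 119.815 2.601

Arc 1: start y=16.020, vy=5.890 → t=2.506, apex=17.790, x_land=28.849, impact vy=-18.673
  bounce: vy ← 0.72·18.673 = 13.445
Arc 2: start y=0.000, vy=13.445 → t=2.744, apex=9.222, x_land=60.430, impact vy=-13.445
  bounce: vy ← 0.72·13.445 = 9.680
Arc 3: start y=0.000, vy=9.680 → t=1.976, apex=4.781, x_land=83.169, impact vy=-9.680
  bounce: vy ← 0.72·9.680 = 6.970
Arc 4: start y=0.000, vy=6.970 → t=1.422, apex=2.478, x_land=99.540, impact vy=-6.970
  bounce: vy ← 0.72·6.970 = 5.018
Arc 5: start y=0.000, vy=5.018 → t=1.024, apex=1.285, x_land=111.328, impact vy=-5.018
  bounce: vy ← 0.72·5.018 = 3.613
Arc 6: start y=0.000, vy=3.613 → t=0.737, apex=0.666, x_land=119.815, impact vy=-3.613
  bounce: vy ← 0.72·3.613 = 2.601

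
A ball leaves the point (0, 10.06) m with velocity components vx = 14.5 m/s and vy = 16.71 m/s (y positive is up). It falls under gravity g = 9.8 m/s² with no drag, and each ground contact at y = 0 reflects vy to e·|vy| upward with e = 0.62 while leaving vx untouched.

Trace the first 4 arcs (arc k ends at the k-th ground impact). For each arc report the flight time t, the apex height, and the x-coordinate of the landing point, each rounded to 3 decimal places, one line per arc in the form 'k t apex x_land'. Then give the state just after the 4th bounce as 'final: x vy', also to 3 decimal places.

Arc 1: start y=10.060, vy=16.710 → t=3.932, apex=24.306, x_land=57.018, impact vy=-21.827
  bounce: vy ← 0.62·21.827 = 13.532
Arc 2: start y=0.000, vy=13.532 → t=2.762, apex=9.343, x_land=97.064, impact vy=-13.532
  bounce: vy ← 0.62·13.532 = 8.390
Arc 3: start y=0.000, vy=8.390 → t=1.712, apex=3.592, x_land=121.892, impact vy=-8.390
  bounce: vy ← 0.62·8.390 = 5.202
Arc 4: start y=0.000, vy=5.202 → t=1.062, apex=1.381, x_land=137.285, impact vy=-5.202
  bounce: vy ← 0.62·5.202 = 3.225

1 3.932 24.306 57.018
2 2.762 9.343 97.064
3 1.712 3.592 121.892
4 1.062 1.381 137.285
final: 137.285 3.225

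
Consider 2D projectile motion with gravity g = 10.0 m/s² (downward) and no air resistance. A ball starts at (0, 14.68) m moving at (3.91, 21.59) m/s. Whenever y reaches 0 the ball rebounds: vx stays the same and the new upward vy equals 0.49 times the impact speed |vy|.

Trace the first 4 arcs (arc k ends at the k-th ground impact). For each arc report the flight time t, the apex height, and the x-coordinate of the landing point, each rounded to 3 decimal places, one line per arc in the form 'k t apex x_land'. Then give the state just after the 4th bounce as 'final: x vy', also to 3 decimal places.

1 4.915 37.986 19.219
2 2.701 9.121 29.781
3 1.324 2.190 34.956
4 0.649 0.526 37.492
final: 37.492 1.589

Arc 1: start y=14.680, vy=21.590 → t=4.915, apex=37.986, x_land=19.219, impact vy=-27.563
  bounce: vy ← 0.49·27.563 = 13.506
Arc 2: start y=0.000, vy=13.506 → t=2.701, apex=9.121, x_land=29.781, impact vy=-13.506
  bounce: vy ← 0.49·13.506 = 6.618
Arc 3: start y=0.000, vy=6.618 → t=1.324, apex=2.190, x_land=34.956, impact vy=-6.618
  bounce: vy ← 0.49·6.618 = 3.243
Arc 4: start y=0.000, vy=3.243 → t=0.649, apex=0.526, x_land=37.492, impact vy=-3.243
  bounce: vy ← 0.49·3.243 = 1.589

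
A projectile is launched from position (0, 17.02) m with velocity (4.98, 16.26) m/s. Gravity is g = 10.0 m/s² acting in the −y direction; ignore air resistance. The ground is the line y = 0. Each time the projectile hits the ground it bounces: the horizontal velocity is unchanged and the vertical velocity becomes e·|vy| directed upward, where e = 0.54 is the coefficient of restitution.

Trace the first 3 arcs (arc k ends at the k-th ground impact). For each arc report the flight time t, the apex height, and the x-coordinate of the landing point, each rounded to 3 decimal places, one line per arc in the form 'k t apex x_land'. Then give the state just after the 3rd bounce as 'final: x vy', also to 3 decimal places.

1 4.085 30.239 20.345
2 2.656 8.818 33.571
3 1.434 2.571 40.714
final: 40.714 3.872

Arc 1: start y=17.020, vy=16.260 → t=4.085, apex=30.239, x_land=20.345, impact vy=-24.592
  bounce: vy ← 0.54·24.592 = 13.280
Arc 2: start y=0.000, vy=13.280 → t=2.656, apex=8.818, x_land=33.571, impact vy=-13.280
  bounce: vy ← 0.54·13.280 = 7.171
Arc 3: start y=0.000, vy=7.171 → t=1.434, apex=2.571, x_land=40.714, impact vy=-7.171
  bounce: vy ← 0.54·7.171 = 3.872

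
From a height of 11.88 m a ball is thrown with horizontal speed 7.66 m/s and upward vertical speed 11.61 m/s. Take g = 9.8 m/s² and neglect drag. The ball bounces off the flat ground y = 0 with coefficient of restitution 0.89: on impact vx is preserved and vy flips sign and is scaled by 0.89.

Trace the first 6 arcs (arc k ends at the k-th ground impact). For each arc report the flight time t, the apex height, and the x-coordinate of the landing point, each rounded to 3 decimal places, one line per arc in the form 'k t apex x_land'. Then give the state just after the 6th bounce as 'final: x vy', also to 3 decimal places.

Arc 1: start y=11.880, vy=11.610 → t=3.141, apex=18.757, x_land=24.062, impact vy=-19.174
  bounce: vy ← 0.89·19.174 = 17.065
Arc 2: start y=0.000, vy=17.065 → t=3.483, apex=14.858, x_land=50.739, impact vy=-17.065
  bounce: vy ← 0.89·17.065 = 15.188
Arc 3: start y=0.000, vy=15.188 → t=3.100, apex=11.769, x_land=74.481, impact vy=-15.188
  bounce: vy ← 0.89·15.188 = 13.517
Arc 4: start y=0.000, vy=13.517 → t=2.759, apex=9.322, x_land=95.612, impact vy=-13.517
  bounce: vy ← 0.89·13.517 = 12.030
Arc 5: start y=0.000, vy=12.030 → t=2.455, apex=7.384, x_land=114.418, impact vy=-12.030
  bounce: vy ← 0.89·12.030 = 10.707
Arc 6: start y=0.000, vy=10.707 → t=2.185, apex=5.849, x_land=131.156, impact vy=-10.707
  bounce: vy ← 0.89·10.707 = 9.529

1 3.141 18.757 24.062
2 3.483 14.858 50.739
3 3.100 11.769 74.481
4 2.759 9.322 95.612
5 2.455 7.384 114.418
6 2.185 5.849 131.156
final: 131.156 9.529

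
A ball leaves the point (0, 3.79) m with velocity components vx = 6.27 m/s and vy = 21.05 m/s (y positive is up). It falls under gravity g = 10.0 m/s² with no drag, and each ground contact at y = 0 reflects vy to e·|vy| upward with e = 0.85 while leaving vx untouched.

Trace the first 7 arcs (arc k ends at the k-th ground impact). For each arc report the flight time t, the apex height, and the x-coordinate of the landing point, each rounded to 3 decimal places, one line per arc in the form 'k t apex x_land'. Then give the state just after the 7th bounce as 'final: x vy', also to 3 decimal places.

1 4.383 25.945 27.481
2 3.873 18.745 51.762
3 3.292 13.544 72.400
4 2.798 9.785 89.943
5 2.378 7.070 104.854
6 2.021 5.108 117.529
7 1.718 3.690 128.302
final: 128.302 7.303

Arc 1: start y=3.790, vy=21.050 → t=4.383, apex=25.945, x_land=27.481, impact vy=-22.779
  bounce: vy ← 0.85·22.779 = 19.363
Arc 2: start y=0.000, vy=19.363 → t=3.873, apex=18.745, x_land=51.762, impact vy=-19.363
  bounce: vy ← 0.85·19.363 = 16.458
Arc 3: start y=0.000, vy=16.458 → t=3.292, apex=13.544, x_land=72.400, impact vy=-16.458
  bounce: vy ← 0.85·16.458 = 13.989
Arc 4: start y=0.000, vy=13.989 → t=2.798, apex=9.785, x_land=89.943, impact vy=-13.989
  bounce: vy ← 0.85·13.989 = 11.891
Arc 5: start y=0.000, vy=11.891 → t=2.378, apex=7.070, x_land=104.854, impact vy=-11.891
  bounce: vy ← 0.85·11.891 = 10.107
Arc 6: start y=0.000, vy=10.107 → t=2.021, apex=5.108, x_land=117.529, impact vy=-10.107
  bounce: vy ← 0.85·10.107 = 8.591
Arc 7: start y=0.000, vy=8.591 → t=1.718, apex=3.690, x_land=128.302, impact vy=-8.591
  bounce: vy ← 0.85·8.591 = 7.303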